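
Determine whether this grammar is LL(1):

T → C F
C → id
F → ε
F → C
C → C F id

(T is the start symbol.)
Relevant sets:
  FIRST(C) = { 'id' }
  FOLLOW(F) = { $, 'id' }

For C:
  PREDICT(C → id) = { 'id' }
  PREDICT(C → C F id) = { 'id' }
For F:
  PREDICT(F → ε) = { $, 'id' }
  PREDICT(F → C) = { 'id' }
T has a single production, so nothing to check there.

Conflict found: Predict set conflict for C: { 'id' }
The grammar is NOT LL(1).

Answer: No. Predict set conflict for C: { 'id' }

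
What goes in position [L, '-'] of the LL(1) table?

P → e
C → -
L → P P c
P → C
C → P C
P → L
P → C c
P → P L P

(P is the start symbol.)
To find M[L, '-'], we find productions for L where '-' is in the predict set (PREDICT(N → α) = (FIRST(α) \ {ε}) ∪ (FOLLOW(N) if α ⇒* ε)).

Relevant sets:
  FIRST(P) = { '-', 'e' }

L → P P c: PREDICT = { '-', 'e' }
  '-' is in predict set, so this production goes in M[L, '-']

M[L, '-'] = L → P P c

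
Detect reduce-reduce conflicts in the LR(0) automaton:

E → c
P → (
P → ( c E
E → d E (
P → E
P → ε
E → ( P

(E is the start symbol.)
A reduce-reduce conflict occurs when an LR(0) state has two complete items [A → α .] and [B → β .] — both call for a reduction, and with no lookahead the parser cannot choose between them.

Augment with E' → E and build the canonical LR(0) collection (I0 = CLOSURE({[E' → . E]}), then GOTO on every symbol after a dot until no new states appear). It has 12 states:
  I0: { [E → . ( P], [E → . c], [E → . d E (], [E' → . E] }  — shift
  I1: { [E → ( . P], [E → . ( P], [E → . c], [E → . d E (], [P → . ( c E], [P → . (], [P → . E], [P → .] }  — shift, reduce
  I2: { [E' → E .] }  — accept
  I3: { [E → c .] }  — reduce
  I4: { [E → . ( P], [E → . c], [E → . d E (], [E → d . E (] }  — shift
  I5: { [E → d E . (] }  — shift
  I6: { [E → d E ( .] }  — reduce
  I7: { [E → ( . P], [E → . ( P], [E → . c], [E → . d E (], [P → ( . c E], [P → ( .], [P → . ( c E], [P → . (], [P → . E], [P → .] }  — shift, 2 reduces
  I8: { [P → E .] }  — reduce
  I9: { [E → ( P .] }  — reduce
  I10: { [E → . ( P], [E → . c], [E → . d E (], [E → c .], [P → ( c . E] }  — shift, reduce
  I11: { [P → ( c E .] }  — reduce

I7 contains complete items [P → .], [P → ( .] — reduce-reduce conflict.

Answer: Yes — I7: [P → .] vs [P → ( .]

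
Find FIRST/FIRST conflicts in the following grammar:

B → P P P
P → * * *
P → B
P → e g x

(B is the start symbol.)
Yes. P → '*' '*' '*' / P → B on { '*' }; P → B / P → e g x on { 'e' }

FIRST sets of the non-terminals at (or reachable through a nullable prefix from) the front of some alternative:
  FIRST(B) = { '*', 'e' }

Productions for P:
  P → * * *: FIRST = { '*' }
  P → B: FIRST = { '*', 'e' }
  P → e g x: FIRST = { 'e' }
B has only one production, so no FIRST/FIRST conflict is possible there.

Conflict for P: P → * * * and P → B
  Overlap: { '*' }
Conflict for P: P → B and P → e g x
  Overlap: { 'e' }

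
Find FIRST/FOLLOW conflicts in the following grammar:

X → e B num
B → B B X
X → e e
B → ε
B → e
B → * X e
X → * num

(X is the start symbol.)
Yes. B → B B X with FOLLOW(B) on { '*', 'e' }; B → e with FOLLOW(B) on { 'e' }; B → '*' X e with FOLLOW(B) on { '*' }

A FIRST/FOLLOW conflict occurs when a non-terminal N has a nullable alternative N → β (β ⇒* ε) and another alternative N → α with FIRST(α) ∩ FOLLOW(N) ≠ ∅: on such a lookahead the parser cannot decide between expanding α and letting N vanish via β.

Nullable non-terminals: B.
FIRST sets used below: FIRST(B) = { '*', 'e', ε }, FIRST(X) = { '*', 'e' }

B: nullable alternative(s) B → ε; FOLLOW(B) = { '*', 'e', 'num' }
  B → B B X: FIRST \ {ε} = { '*', 'e' } — overlaps FOLLOW(B) on { '*', 'e' }: CONFLICT
  B → ε: FIRST \ {ε} = { } — this is the only nullable alternative, skip
  B → e: FIRST \ {ε} = { 'e' } — overlaps FOLLOW(B) on { 'e' }: CONFLICT
  B → * X e: FIRST \ {ε} = { '*' } — overlaps FOLLOW(B) on { '*' }: CONFLICT

X has no nullable alternative, so no FIRST/FOLLOW check is needed there.

So the grammar has 3 FIRST/FOLLOW conflicts (marked CONFLICT above).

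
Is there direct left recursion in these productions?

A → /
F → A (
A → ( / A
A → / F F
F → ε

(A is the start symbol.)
A → /: starts with '/'
F → A (: starts with A
A → ( / A: starts with '('
A → / F F: starts with '/'
F → ε: starts with ε

No direct left recursion found.

Answer: No direct left recursion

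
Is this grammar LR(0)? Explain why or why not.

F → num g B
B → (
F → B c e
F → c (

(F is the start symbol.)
Yes, the grammar is LR(0)

A grammar is LR(0) if no state in the canonical LR(0) collection has:
  - both a shift item (dot before a terminal) and a complete item (shift-reduce conflict), or
  - two or more complete items (reduce-reduce conflict; the accept item [F' → F .] counts as a complete item here).

Augment with F' → F and build the canonical LR(0) collection (I0 = CLOSURE({[F' → . F]}), then GOTO on every symbol after a dot until no new states appear). It has 11 states:
  I0: { [B → . (], [F → . B c e], [F → . c (], [F → . num g B], [F' → . F] }  — shift
  I1: { [B → ( .] }  — reduce
  I2: { [F → B . c e] }  — shift
  I3: { [F' → F .] }  — accept
  I4: { [F → c . (] }  — shift
  I5: { [F → num . g B] }  — shift
  I6: { [B → . (], [F → num g . B] }  — shift
  I7: { [F → num g B .] }  — reduce
  I8: { [F → c ( .] }  — reduce
  I9: { [F → B c . e] }  — shift
  I10: { [F → B c e .] }  — reduce

Every state is either a pure shift/goto state or contains exactly one complete item and nothing to shift — no conflicts. The grammar is LR(0).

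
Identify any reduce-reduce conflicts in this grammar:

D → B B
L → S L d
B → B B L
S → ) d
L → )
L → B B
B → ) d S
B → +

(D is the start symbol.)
A reduce-reduce conflict occurs when an LR(0) state has two complete items [A → α .] and [B → β .] — both call for a reduction, and with no lookahead the parser cannot choose between them.

Augment with D' → D and build the canonical LR(0) collection (I0 = CLOSURE({[D' → . D]}), then GOTO on every symbol after a dot until no new states appear). It has 20 states:
  I0: { [B → . ) d S], [B → . +], [B → . B B L], [D → . B B], [D' → . D] }  — shift
  I1: { [B → ) . d S] }  — shift
  I2: { [B → + .] }  — reduce
  I3: { [B → . ) d S], [B → . +], [B → . B B L], [B → B . B L], [D → B . B] }  — shift
  I4: { [D' → D .] }  — accept
  I5: { [B → . ) d S], [B → . +], [B → . B B L], [B → B . B L], [B → B B . L], [D → B B .], [L → . )], [L → . B B], [L → . S L d], [S → . ) d] }  — shift, reduce
  I6: { [B → ) . d S], [L → ) .], [S → ) . d] }  — shift, reduce
  I7: { [B → . ) d S], [B → . +], [B → . B B L], [B → B . B L], [B → B B . L], [L → . )], [L → . B B], [L → . S L d], [L → B . B], [S → . ) d] }  — shift
  I8: { [B → B B L .] }  — reduce
  I9: { [B → . ) d S], [B → . +], [B → . B B L], [L → . )], [L → . B B], [L → . S L d], [L → S . L d], [S → . ) d] }  — shift
  I10: { [B → . ) d S], [B → . +], [B → . B B L], [B → B . B L], [L → B . B] }  — shift
  I11: { [L → S L . d] }  — shift
  I12: { [L → S L d .] }  — reduce
  I13: { [B → . ) d S], [B → . +], [B → . B B L], [B → B . B L], [B → B B . L], [L → . )], [L → . B B], [L → . S L d], [L → B B .], [S → . ) d] }  — shift, reduce
  I14: { [B → . ) d S], [B → . +], [B → . B B L], [B → B . B L], [B → B B . L], [L → . )], [L → . B B], [L → . S L d], [L → B . B], [L → B B .], [S → . ) d] }  — shift, reduce
  I15: { [B → ) d . S], [S → ) d .], [S → . ) d] }  — shift, reduce
  I16: { [S → ) . d] }  — shift
  I17: { [B → ) d S .] }  — reduce
  I18: { [S → ) d .] }  — reduce
  I19: { [B → ) d . S], [S → . ) d] }  — shift

No state contains more than one complete item.

Answer: No reduce-reduce conflicts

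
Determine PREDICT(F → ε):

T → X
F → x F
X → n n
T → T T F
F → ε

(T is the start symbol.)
PREDICT(F → ε) = (FIRST(RHS) \ {ε}) ∪ (FOLLOW(F) if ε ∈ FIRST(RHS), i.e. RHS ⇒* ε)
The right-hand side is ε (FIRST(ε) = { ε }), so the predict set is FOLLOW(F) = { $, 'n', 'x' }
PREDICT(F → ε) = { $, 'n', 'x' }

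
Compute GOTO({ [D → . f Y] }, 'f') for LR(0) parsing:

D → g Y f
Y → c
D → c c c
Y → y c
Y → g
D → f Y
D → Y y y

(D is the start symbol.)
GOTO(I, 'f') = CLOSURE({ [A → αX.β] : [A → α.Xβ] ∈ I, X = 'f' })

Items with dot before 'f', with the dot advanced:
  [D → . f Y] → [D → f . Y]
Closure of the advanced items:
  [D → f . Y] has the dot before Y: add [Y → . c], [Y → . y c], [Y → . g]

GOTO = { [D → f . Y], [Y → . c], [Y → . g], [Y → . y c] }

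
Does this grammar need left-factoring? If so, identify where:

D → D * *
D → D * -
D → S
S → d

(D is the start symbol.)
Yes, D has productions with common prefix 'D *'

Left-factoring is needed when two productions for the same non-terminal
share a common prefix on the right-hand side.

Productions for D:
  D → D * *
  D → D * -
  D → S

Found common prefix 'D *' in productions for D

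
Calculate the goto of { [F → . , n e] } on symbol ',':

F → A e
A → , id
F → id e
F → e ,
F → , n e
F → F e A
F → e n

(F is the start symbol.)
GOTO(I, ',') = CLOSURE({ [A → αX.β] : [A → α.Xβ] ∈ I, X = ',' })

Items with dot before ',', with the dot advanced:
  [F → . , n e] → [F → , . n e]
Closure adds nothing (no advanced item has the dot before a non-terminal).

GOTO = { [F → , . n e] }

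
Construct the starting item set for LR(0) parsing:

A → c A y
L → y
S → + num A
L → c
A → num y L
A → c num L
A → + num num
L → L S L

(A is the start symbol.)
{ [A → . + num num], [A → . c A y], [A → . c num L], [A → . num y L], [A' → . A] }

First, augment the grammar with A' → A
I₀ = CLOSURE({ [A' → . A] }):
  [A' → . A] has the dot before A: add [A → . c A y], [A → . num y L], [A → . c num L], [A → . + num num]
No further items can be added.

I₀ = { [A → . + num num], [A → . c A y], [A → . c num L], [A → . num y L], [A' → . A] }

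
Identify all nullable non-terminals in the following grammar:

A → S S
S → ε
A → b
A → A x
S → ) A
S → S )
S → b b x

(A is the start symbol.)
{ 'A', 'S' }

A non-terminal is nullable if it can derive ε (the empty string): either it has an ε-production, or it has a production whose right-hand side consists entirely of nullable non-terminals.

ε-productions: S → ε
So S is immediately nullable.
A → S S: every symbol on the right is nullable, so A is nullable too.
Every non-terminal is now nullable.
Nullable = { 'A', 'S' }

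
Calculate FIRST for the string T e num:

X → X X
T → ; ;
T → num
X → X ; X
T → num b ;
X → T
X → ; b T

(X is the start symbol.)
{ ';', 'num' }

FIRST sets of the non-terminals involved (from the grammar, by fixed-point iteration):
  FIRST(T) = { ';', 'num' }

To compute FIRST(T e num), process the symbols left to right:
Symbol T is a non-terminal. Add FIRST(T) \ {ε} = { ';', 'num' }
T is not nullable (ε ∉ FIRST(T)), so stop here.
FIRST(T e num) = { ';', 'num' }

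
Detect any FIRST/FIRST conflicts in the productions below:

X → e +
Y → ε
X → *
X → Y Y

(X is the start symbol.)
No FIRST/FIRST conflicts.

A FIRST/FIRST conflict occurs when two productions N → α and N → β for the same non-terminal have FIRST(α) ∩ FIRST(β) ≠ ∅ (with ε ∈ FIRST of a nullable right-hand side, so two nullable alternatives also conflict).

FIRST sets of the non-terminals at (or reachable through a nullable prefix from) the front of some alternative:
  FIRST(Y) = { ε }

Productions for X:
  X → e +: FIRST = { 'e' }
  X → *: FIRST = { '*' }
  X → Y Y: FIRST = { ε }
Y has only one production, so no FIRST/FIRST conflict is possible there.

All alternatives of each non-terminal have pairwise disjoint FIRST sets.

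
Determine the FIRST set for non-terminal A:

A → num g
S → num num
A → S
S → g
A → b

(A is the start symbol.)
{ 'b', 'g', 'num' }

To compute FIRST(A), examine every production with A on the left-hand side, reading each right-hand side left to right until a non-nullable symbol is reached.

FIRST sets of the other non-terminals involved (by the same procedure, iterated to a fixed point):
  FIRST(S) = { 'g', 'num' }

From A → num g:
  - num is a terminal: add 'num' and stop
From A → S:
  - S is a non-terminal: add FIRST(S) \ {ε} = { 'g', 'num' }
    S is not nullable, so stop
From A → b:
  - b is a terminal: add 'b' and stop

Collecting: FIRST(A) = { 'b', 'g', 'num' }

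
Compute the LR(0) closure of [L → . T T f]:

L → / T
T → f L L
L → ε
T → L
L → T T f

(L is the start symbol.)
Start with: [L → . T T f]
  [L → . T T f] has the dot before T: add [T → . f L L], [T → . L]
  [T → . L] has the dot before L: add [L → . / T], [L → .]
No further items can be added.

CLOSURE = { [L → . / T], [L → . T T f], [L → .], [T → . L], [T → . f L L] }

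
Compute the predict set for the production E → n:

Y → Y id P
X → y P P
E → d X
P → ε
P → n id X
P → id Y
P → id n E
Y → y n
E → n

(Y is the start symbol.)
PREDICT(E → n) = (FIRST(RHS) \ {ε}) ∪ (FOLLOW(E) if ε ∈ FIRST(RHS), i.e. RHS ⇒* ε)
FIRST(n) = { 'n' }
ε ∉ FIRST(n), so FOLLOW(E) is not added.
PREDICT(E → n) = { 'n' }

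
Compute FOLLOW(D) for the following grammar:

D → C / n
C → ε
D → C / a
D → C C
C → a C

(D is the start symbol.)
{ $ }

To compute FOLLOW(D), find every occurrence of D on a right-hand side N → α D β: add FIRST(β) \ {ε}, and if β is empty or nullable also add FOLLOW(N). Iterate to a fixed point.

D is the start symbol, so $ ∈ FOLLOW(D).
D does not occur on any right-hand side.

Taking the union: FOLLOW(D) = { $ }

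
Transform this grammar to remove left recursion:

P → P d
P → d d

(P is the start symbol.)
P → d d P'
P' → d P'
P' → ε

P is directly left-recursive. The standard transformation for
  A → A α₁ | ... | A α_m | β₁ | ... | β_n
is
  A  → β₁ A' | ... | β_n A'
  A' → α₁ A' | ... | α_m A' | ε

P → d d becomes P → d d P'
P → P d becomes P' → d P'
Add P' → ε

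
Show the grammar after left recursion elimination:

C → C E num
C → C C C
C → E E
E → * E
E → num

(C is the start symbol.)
C is directly left-recursive. The standard transformation for
  A → A α₁ | ... | A α_m | β₁ | ... | β_n
is
  A  → β₁ A' | ... | β_n A'
  A' → α₁ A' | ... | α_m A' | ε

C → E E becomes C → E E C'
C → C E num becomes C' → E num C'
C → C C C becomes C' → C C C'
Add C' → ε

Productions for other non-terminals are unchanged:
  E → * E
  E → num

Resulting grammar:
C → E E C'
C' → E num C'
C' → C C C'
C' → ε
E → * E
E → num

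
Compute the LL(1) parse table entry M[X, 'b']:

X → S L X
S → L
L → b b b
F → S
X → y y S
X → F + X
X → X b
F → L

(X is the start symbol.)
To find M[X, 'b'], we find productions for X where 'b' is in the predict set (PREDICT(N → α) = (FIRST(α) \ {ε}) ∪ (FOLLOW(N) if α ⇒* ε)).

Relevant sets:
  FIRST(S) = { 'b' }
  FIRST(F) = { 'b' }
  FIRST(X) = { 'b', 'y' }

X → S L X: PREDICT = { 'b' }
  'b' is in predict set, so this production goes in M[X, 'b']
X → y y S: PREDICT = { 'y' }
X → F + X: PREDICT = { 'b' }
  'b' is in predict set, so this production goes in M[X, 'b']
X → X b: PREDICT = { 'b', 'y' }
  'b' is in predict set, so this production goes in M[X, 'b']

M[X, 'b'] = X → S L X, X → F + X, X → X b  (a multiply-defined cell — the grammar is not LL(1))

Answer: X → S L X, X → F + X, X → X b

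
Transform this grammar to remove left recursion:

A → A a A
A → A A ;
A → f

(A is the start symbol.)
A → f A'
A' → a A A'
A' → A ; A'
A' → ε

A is directly left-recursive. The standard transformation for
  A → A α₁ | ... | A α_m | β₁ | ... | β_n
is
  A  → β₁ A' | ... | β_n A'
  A' → α₁ A' | ... | α_m A' | ε

A → f becomes A → f A'
A → A a A becomes A' → a A A'
A → A A ; becomes A' → A ; A'
Add A' → ε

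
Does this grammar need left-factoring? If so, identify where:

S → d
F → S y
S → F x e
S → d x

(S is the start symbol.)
Left-factoring is needed when two productions for the same non-terminal
share a common prefix on the right-hand side.

Productions for S:
  S → d
  S → F x e
  S → d x

Found common prefix 'd' in productions for S

Answer: Yes, S has productions with common prefix 'd'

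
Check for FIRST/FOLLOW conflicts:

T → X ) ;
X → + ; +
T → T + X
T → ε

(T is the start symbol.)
Nullable non-terminals: T.
FIRST sets used below: FIRST(X) = { '+' }, FIRST(T) = { '+', ε }

T: nullable alternative(s) T → ε; FOLLOW(T) = { $, '+' }
  T → X ) ;: FIRST \ {ε} = { '+' } — overlaps FOLLOW(T) on { '+' }: CONFLICT
  T → T + X: FIRST \ {ε} = { '+' } — overlaps FOLLOW(T) on { '+' }: CONFLICT
  T → ε: FIRST \ {ε} = { } — this is the only nullable alternative, skip

X has no nullable alternative, so no FIRST/FOLLOW check is needed there.

So the grammar has 2 FIRST/FOLLOW conflicts (marked CONFLICT above).

Answer: Yes. T → X ')' ';' with FOLLOW(T) on { '+' }; T → T '+' X with FOLLOW(T) on { '+' }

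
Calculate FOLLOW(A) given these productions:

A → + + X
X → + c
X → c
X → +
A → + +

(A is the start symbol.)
A is the start symbol, so $ ∈ FOLLOW(A).
A does not occur on any right-hand side.

Taking the union: FOLLOW(A) = { $ }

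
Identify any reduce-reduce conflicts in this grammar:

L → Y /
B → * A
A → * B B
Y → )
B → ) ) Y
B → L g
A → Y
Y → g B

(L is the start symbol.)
No reduce-reduce conflicts

A reduce-reduce conflict occurs when an LR(0) state has two complete items [A → α .] and [B → β .] — both call for a reduction, and with no lookahead the parser cannot choose between them.

Augment with L' → L and build the canonical LR(0) collection (I0 = CLOSURE({[L' → . L]}), then GOTO on every symbol after a dot until no new states appear). It has 18 states:
  I0: { [L → . Y /], [L' → . L], [Y → . )], [Y → . g B] }  — shift
  I1: { [Y → ) .] }  — reduce
  I2: { [L' → L .] }  — accept
  I3: { [L → Y . /] }  — shift
  I4: { [B → . ) ) Y], [B → . * A], [B → . L g], [L → . Y /], [Y → . )], [Y → . g B], [Y → g . B] }  — shift
  I5: { [B → ) . ) Y], [Y → ) .] }  — shift, reduce
  I6: { [A → . * B B], [A → . Y], [B → * . A], [Y → . )], [Y → . g B] }  — shift
  I7: { [Y → g B .] }  — reduce
  I8: { [B → L . g] }  — shift
  I9: { [B → L g .] }  — reduce
  I10: { [A → * . B B], [B → . ) ) Y], [B → . * A], [B → . L g], [L → . Y /], [Y → . )], [Y → . g B] }  — shift
  I11: { [B → * A .] }  — reduce
  I12: { [A → Y .] }  — reduce
  I13: { [A → * B . B], [B → . ) ) Y], [B → . * A], [B → . L g], [L → . Y /], [Y → . )], [Y → . g B] }  — shift
  I14: { [A → * B B .] }  — reduce
  I15: { [B → ) ) . Y], [Y → . )], [Y → . g B] }  — shift
  I16: { [B → ) ) Y .] }  — reduce
  I17: { [L → Y / .] }  — reduce

No state contains more than one complete item.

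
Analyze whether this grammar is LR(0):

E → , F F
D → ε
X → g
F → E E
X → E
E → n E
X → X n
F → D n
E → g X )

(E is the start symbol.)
No. Shift-reduce conflict between [D → .] and [E → . , F F]

A grammar is LR(0) if no state in the canonical LR(0) collection has:
  - both a shift item (dot before a terminal) and a complete item (shift-reduce conflict), or
  - two or more complete items (reduce-reduce conflict; the accept item [E' → E .] counts as a complete item here).

Augment with E' → E and build the canonical LR(0) collection (I0 = CLOSURE({[E' → . E]}), then GOTO on every symbol after a dot until no new states appear). It has 17 states:
  I0: { [E → . , F F], [E → . g X )], [E → . n E], [E' → . E] }  — shift
  I1: { [D → .], [E → , . F F], [E → . , F F], [E → . g X )], [E → . n E], [F → . D n], [F → . E E] }  — shift, reduce
  I2: { [E' → E .] }  — accept
  I3: { [E → . , F F], [E → . g X )], [E → . n E], [E → g . X )], [X → . E], [X → . X n], [X → . g] }  — shift
  I4: { [E → . , F F], [E → . g X )], [E → . n E], [E → n . E] }  — shift
  I5: { [E → n E .] }  — reduce
  I6: { [X → E .] }  — reduce
  I7: { [E → g X . )], [X → X . n] }  — shift
  I8: { [E → . , F F], [E → . g X )], [E → . n E], [E → g . X )], [X → . E], [X → . X n], [X → . g], [X → g .] }  — shift, reduce
  I9: { [E → g X ) .] }  — reduce
  I10: { [X → X n .] }  — reduce
  I11: { [F → D . n] }  — shift
  I12: { [E → . , F F], [E → . g X )], [E → . n E], [F → E . E] }  — shift
  I13: { [D → .], [E → , F . F], [E → . , F F], [E → . g X )], [E → . n E], [F → . D n], [F → . E E] }  — shift, reduce
  I14: { [E → , F F .] }  — reduce
  I15: { [F → E E .] }  — reduce
  I16: { [F → D n .] }  — reduce

Conflict in state I1:
  Shift-reduce conflict between [D → .] and [E → . , F F]
So the grammar is NOT LR(0).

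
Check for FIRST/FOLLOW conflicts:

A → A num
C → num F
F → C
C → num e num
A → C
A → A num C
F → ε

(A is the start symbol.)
Yes. F → C with FOLLOW(F) on { 'num' }

A FIRST/FOLLOW conflict occurs when a non-terminal N has a nullable alternative N → β (β ⇒* ε) and another alternative N → α with FIRST(α) ∩ FOLLOW(N) ≠ ∅: on such a lookahead the parser cannot decide between expanding α and letting N vanish via β.

Nullable non-terminals: F.
FIRST sets used below: FIRST(C) = { 'num' }

F: nullable alternative(s) F → ε; FOLLOW(F) = { $, 'num' }
  F → C: FIRST \ {ε} = { 'num' } — overlaps FOLLOW(F) on { 'num' }: CONFLICT
  F → ε: FIRST \ {ε} = { } — this is the only nullable alternative, skip

A, C have no nullable alternative, so no FIRST/FOLLOW check is needed there.

So the grammar has 1 FIRST/FOLLOW conflict (marked CONFLICT above).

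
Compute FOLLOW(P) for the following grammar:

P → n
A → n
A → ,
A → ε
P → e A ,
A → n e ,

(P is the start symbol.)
{ $ }

To compute FOLLOW(P), find every occurrence of P on a right-hand side N → α P β: add FIRST(β) \ {ε}, and if β is empty or nullable also add FOLLOW(N). Iterate to a fixed point.

P is the start symbol, so $ ∈ FOLLOW(P).
P does not occur on any right-hand side.

Taking the union: FOLLOW(P) = { $ }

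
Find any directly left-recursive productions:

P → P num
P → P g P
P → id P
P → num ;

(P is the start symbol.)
Yes, P is left-recursive

P → P num: LEFT RECURSIVE (starts with P)
P → P g P: LEFT RECURSIVE (starts with P)
P → id P: starts with id
P → num ;: starts with num

The grammar has direct left recursion on: P.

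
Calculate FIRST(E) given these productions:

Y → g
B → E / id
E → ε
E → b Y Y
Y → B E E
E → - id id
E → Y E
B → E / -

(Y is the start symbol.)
To compute FIRST(E), examine every production with E on the left-hand side, reading each right-hand side left to right until a non-nullable symbol is reached.

FIRST sets of the other non-terminals involved (by the same procedure, iterated to a fixed point):
  FIRST(Y) = { '-', '/', 'b', 'g' }

From E → ε:
  - ε-production, so ε ∈ FIRST(E)
From E → b Y Y:
  - b is a terminal: add 'b' and stop
From E → - id id:
  - '-' is a terminal: add '-' and stop
From E → Y E:
  - Y is a non-terminal: add FIRST(Y) \ {ε} = { '-', '/', 'b', 'g' }
    Y is not nullable, so stop

Collecting: FIRST(E) = { '-', '/', 'b', 'g', ε }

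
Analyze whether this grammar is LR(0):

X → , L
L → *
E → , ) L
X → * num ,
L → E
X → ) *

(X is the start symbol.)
A grammar is LR(0) if no state in the canonical LR(0) collection has:
  - both a shift item (dot before a terminal) and a complete item (shift-reduce conflict), or
  - two or more complete items (reduce-reduce conflict; the accept item [X' → X .] counts as a complete item here).

Augment with X' → X and build the canonical LR(0) collection (I0 = CLOSURE({[X' → . X]}), then GOTO on every symbol after a dot until no new states appear). It has 14 states:
  I0: { [X → . ) *], [X → . * num ,], [X → . , L], [X' → . X] }  — shift
  I1: { [X → ) . *] }  — shift
  I2: { [X → * . num ,] }  — shift
  I3: { [E → . , ) L], [L → . *], [L → . E], [X → , . L] }  — shift
  I4: { [X' → X .] }  — accept
  I5: { [L → * .] }  — reduce
  I6: { [E → , . ) L] }  — shift
  I7: { [L → E .] }  — reduce
  I8: { [X → , L .] }  — reduce
  I9: { [E → , ) . L], [E → . , ) L], [L → . *], [L → . E] }  — shift
  I10: { [E → , ) L .] }  — reduce
  I11: { [X → * num . ,] }  — shift
  I12: { [X → * num , .] }  — reduce
  I13: { [X → ) * .] }  — reduce

Every state is either a pure shift/goto state or contains exactly one complete item and nothing to shift — no conflicts. The grammar is LR(0).

Answer: Yes, the grammar is LR(0)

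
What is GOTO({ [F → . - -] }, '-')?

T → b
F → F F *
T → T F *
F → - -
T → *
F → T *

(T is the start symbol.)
{ [F → - . -] }

GOTO(I, '-') = CLOSURE({ [A → αX.β] : [A → α.Xβ] ∈ I, X = '-' })

Items with dot before '-', with the dot advanced:
  [F → . - -] → [F → - . -]
Closure adds nothing (no advanced item has the dot before a non-terminal).

GOTO = { [F → - . -] }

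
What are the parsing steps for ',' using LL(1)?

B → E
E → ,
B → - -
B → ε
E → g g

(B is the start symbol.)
LL(1) parsing maintains a stack (initially the start symbol over $) and the input. At each step: if the stack top is a terminal, match it against the current input token; if it is a non-terminal N, replace it with the RHS of M[N, lookahead] (the unique production whose predict set contains the lookahead).

Stack is shown with the top on the left.

Stack  Input  Action
--------------------
B $    , $    output B → E
E $    , $    output E → ,
, $    , $    match ','
$      $      accept

The string is accepted.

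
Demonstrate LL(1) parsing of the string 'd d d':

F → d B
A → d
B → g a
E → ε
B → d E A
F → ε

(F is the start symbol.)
LL(1) parsing maintains a stack (initially the start symbol over $) and the input. At each step: if the stack top is a terminal, match it against the current input token; if it is a non-terminal N, replace it with the RHS of M[N, lookahead] (the unique production whose predict set contains the lookahead).

Stack is shown with the top on the left.

Stack    Input    Action
------------------------
F $      d d d $  output F → d B
d B $    d d d $  match 'd'
B $      d d $    output B → d E A
d E A $  d d $    match 'd'
E A $    d $      output E → ε
A $      d $      output A → d
d $      d $      match 'd'
$        $        accept

The string is accepted.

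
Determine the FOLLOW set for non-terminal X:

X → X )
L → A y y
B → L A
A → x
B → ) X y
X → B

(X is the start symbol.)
{ $, ')', 'y' }

To compute FOLLOW(X), find every occurrence of X on a right-hand side N → α X β: add FIRST(β) \ {ε}, and if β is empty or nullable also add FOLLOW(N). Iterate to a fixed point.

X is the start symbol, so $ ∈ FOLLOW(X).
In X → X ): X is followed by ')', add FIRST(')') \ {ε} = { ')' }
In B → ) X y: X is followed by y, add FIRST(y) \ {ε} = { 'y' }

Taking the union: FOLLOW(X) = { $, ')', 'y' }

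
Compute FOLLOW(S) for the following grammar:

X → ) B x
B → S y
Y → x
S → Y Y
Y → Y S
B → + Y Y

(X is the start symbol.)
In B → S y: S is followed by y, add FIRST(y) \ {ε} = { 'y' }
In Y → Y S: S is at the end, add FOLLOW(Y)

The FOLLOW sets referred to above (computed the same way, to a fixed point):
  FOLLOW(Y) = { 'x', 'y' }

Taking the union: FOLLOW(S) = { 'x', 'y' }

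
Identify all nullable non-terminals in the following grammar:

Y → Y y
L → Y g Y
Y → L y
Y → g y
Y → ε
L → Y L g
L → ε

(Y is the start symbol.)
{ 'L', 'Y' }

ε-productions: Y → ε, L → ε
So Y, L are immediately nullable.
Every non-terminal is now nullable.
Nullable = { 'L', 'Y' }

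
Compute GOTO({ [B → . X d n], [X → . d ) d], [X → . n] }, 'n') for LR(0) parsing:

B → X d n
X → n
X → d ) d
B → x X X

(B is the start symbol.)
GOTO(I, 'n') = CLOSURE({ [A → αX.β] : [A → α.Xβ] ∈ I, X = 'n' })

Items with dot before 'n', with the dot advanced:
  [X → . n] → [X → n .]
Closure adds nothing (no advanced item has the dot before a non-terminal).

GOTO = { [X → n .] }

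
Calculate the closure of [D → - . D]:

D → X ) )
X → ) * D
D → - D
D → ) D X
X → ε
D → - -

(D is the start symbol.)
{ [D → - . D], [D → . ) D X], [D → . - -], [D → . - D], [D → . X ) )], [X → . ) * D], [X → .] }

Start with: [D → - . D]
  [D → - . D] has the dot before D: add [D → . X ) )], [D → . - D], [D → . ) D X], [D → . - -]
  [D → . X ) )] has the dot before X: add [X → . ) * D], [X → .]
No further items can be added.

CLOSURE = { [D → - . D], [D → . ) D X], [D → . - -], [D → . - D], [D → . X ) )], [X → . ) * D], [X → .] }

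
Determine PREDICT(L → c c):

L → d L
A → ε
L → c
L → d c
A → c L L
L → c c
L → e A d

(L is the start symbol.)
{ 'c' }

PREDICT(L → c c) = (FIRST(RHS) \ {ε}) ∪ (FOLLOW(L) if ε ∈ FIRST(RHS), i.e. RHS ⇒* ε)
FIRST(c c) = { 'c' }
ε ∉ FIRST(c c), so FOLLOW(L) is not added.
PREDICT(L → c c) = { 'c' }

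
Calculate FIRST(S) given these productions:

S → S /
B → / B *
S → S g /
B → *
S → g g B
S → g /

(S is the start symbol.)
To compute FIRST(S), examine every production with S on the left-hand side, reading each right-hand side left to right until a non-nullable symbol is reached.

From S → S /:
  - S is the symbol being defined: contributes nothing new
    S is not nullable, so stop
From S → S g /:
  - S is the symbol being defined: contributes nothing new
    S is not nullable, so stop
From S → g g B:
  - g is a terminal: add 'g' and stop
From S → g /:
  - g is a terminal: add 'g' and stop

Collecting: FIRST(S) = { 'g' }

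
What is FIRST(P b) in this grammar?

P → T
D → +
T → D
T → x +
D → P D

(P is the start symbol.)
{ '+', 'x' }

FIRST sets of the non-terminals involved (from the grammar, by fixed-point iteration):
  FIRST(P) = { '+', 'x' }

To compute FIRST(P b), process the symbols left to right:
Symbol P is a non-terminal. Add FIRST(P) \ {ε} = { '+', 'x' }
P is not nullable (ε ∉ FIRST(P)), so stop here.
FIRST(P b) = { '+', 'x' }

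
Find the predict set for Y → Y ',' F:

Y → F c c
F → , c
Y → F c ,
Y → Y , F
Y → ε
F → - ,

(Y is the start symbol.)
{ ',', '-' }

PREDICT(Y → Y ',' F) = (FIRST(RHS) \ {ε}) ∪ (FOLLOW(Y) if ε ∈ FIRST(RHS), i.e. RHS ⇒* ε)
FIRST(Y) = { ',', '-', ε }
FIRST(Y ',' F) = { ',', '-' }
ε ∉ FIRST(Y ',' F), so FOLLOW(Y) is not added.
PREDICT(Y → Y ',' F) = { ',', '-' }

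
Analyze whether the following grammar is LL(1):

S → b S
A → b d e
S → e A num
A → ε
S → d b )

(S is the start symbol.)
A grammar is LL(1) if for each non-terminal N with multiple productions, the predict sets of those productions are pairwise disjoint, where PREDICT(N → α) = (FIRST(α) \ {ε}) ∪ (FOLLOW(N) if α ⇒* ε).

Relevant sets:
  FOLLOW(A) = { 'num' }

For S:
  PREDICT(S → b S) = { 'b' }
  PREDICT(S → e A num) = { 'e' }
  PREDICT(S → d b ')') = { 'd' }
For A:
  PREDICT(A → b d e) = { 'b' }
  PREDICT(A → ε) = { 'num' }

All predict sets are disjoint. The grammar IS LL(1).

Answer: Yes, the grammar is LL(1).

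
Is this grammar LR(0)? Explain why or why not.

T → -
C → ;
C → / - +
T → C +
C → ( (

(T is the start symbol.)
A grammar is LR(0) if no state in the canonical LR(0) collection has:
  - both a shift item (dot before a terminal) and a complete item (shift-reduce conflict), or
  - two or more complete items (reduce-reduce conflict; the accept item [T' → T .] counts as a complete item here).

Augment with T' → T and build the canonical LR(0) collection (I0 = CLOSURE({[T' → . T]}), then GOTO on every symbol after a dot until no new states appear). It has 11 states:
  I0: { [C → . ( (], [C → . / - +], [C → . ;], [T → . -], [T → . C +], [T' → . T] }  — shift
  I1: { [C → ( . (] }  — shift
  I2: { [T → - .] }  — reduce
  I3: { [C → / . - +] }  — shift
  I4: { [C → ; .] }  — reduce
  I5: { [T → C . +] }  — shift
  I6: { [T' → T .] }  — accept
  I7: { [T → C + .] }  — reduce
  I8: { [C → / - . +] }  — shift
  I9: { [C → / - + .] }  — reduce
  I10: { [C → ( ( .] }  — reduce

Every state is either a pure shift/goto state or contains exactly one complete item and nothing to shift — no conflicts. The grammar is LR(0).

Answer: Yes, the grammar is LR(0)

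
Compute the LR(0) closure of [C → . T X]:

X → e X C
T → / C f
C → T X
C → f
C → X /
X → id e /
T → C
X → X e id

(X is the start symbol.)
To compute CLOSURE, for each item [A → α.Bβ] where B is a non-terminal, add [B → .γ] for all productions B → γ; repeat for the newly added items until nothing changes.

Start with: [C → . T X]
  [C → . T X] has the dot before T: add [T → . / C f], [T → . C]
  [T → . C] has the dot before C: add [C → . f], [C → . X /]
  [C → . X /] has the dot before X: add [X → . e X C], [X → . id e /], [X → . X e id]
No further items can be added.

CLOSURE = { [C → . T X], [C → . X /], [C → . f], [T → . / C f], [T → . C], [X → . X e id], [X → . e X C], [X → . id e /] }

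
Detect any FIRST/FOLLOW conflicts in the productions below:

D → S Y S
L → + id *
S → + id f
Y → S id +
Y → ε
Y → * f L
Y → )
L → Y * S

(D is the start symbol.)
Nullable non-terminals: Y.
FIRST sets used below: FIRST(S) = { '+' }

Y: nullable alternative(s) Y → ε; FOLLOW(Y) = { '*', '+' }
  Y → S id +: FIRST \ {ε} = { '+' } — overlaps FOLLOW(Y) on { '+' }: CONFLICT
  Y → ε: FIRST \ {ε} = { } — this is the only nullable alternative, skip
  Y → * f L: FIRST \ {ε} = { '*' } — overlaps FOLLOW(Y) on { '*' }: CONFLICT
  Y → ): FIRST \ {ε} = { ')' } — disjoint from FOLLOW(Y)

D, L, S have no nullable alternative, so no FIRST/FOLLOW check is needed there.

So the grammar has 2 FIRST/FOLLOW conflicts (marked CONFLICT above).

Answer: Yes. Y → S id '+' with FOLLOW(Y) on { '+' }; Y → '*' f L with FOLLOW(Y) on { '*' }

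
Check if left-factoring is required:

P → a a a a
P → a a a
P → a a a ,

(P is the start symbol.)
Yes, P has productions with common prefix 'a a a'

Left-factoring is needed when two productions for the same non-terminal
share a common prefix on the right-hand side.

Productions for P:
  P → a a a a
  P → a a a
  P → a a a ,

Found common prefix 'a a a' in productions for P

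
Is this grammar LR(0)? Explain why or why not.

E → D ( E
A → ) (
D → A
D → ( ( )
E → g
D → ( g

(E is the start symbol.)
Yes, the grammar is LR(0)

Augment with E' → E and build the canonical LR(0) collection (I0 = CLOSURE({[E' → . E]}), then GOTO on every symbol after a dot until no new states appear). It has 13 states:
  I0: { [A → . ) (], [D → . ( ( )], [D → . ( g], [D → . A], [E → . D ( E], [E → . g], [E' → . E] }  — shift
  I1: { [D → ( . ( )], [D → ( . g] }  — shift
  I2: { [A → ) . (] }  — shift
  I3: { [D → A .] }  — reduce
  I4: { [E → D . ( E] }  — shift
  I5: { [E' → E .] }  — accept
  I6: { [E → g .] }  — reduce
  I7: { [A → . ) (], [D → . ( ( )], [D → . ( g], [D → . A], [E → . D ( E], [E → . g], [E → D ( . E] }  — shift
  I8: { [E → D ( E .] }  — reduce
  I9: { [A → ) ( .] }  — reduce
  I10: { [D → ( ( . )] }  — shift
  I11: { [D → ( g .] }  — reduce
  I12: { [D → ( ( ) .] }  — reduce

Every state is either a pure shift/goto state or contains exactly one complete item and nothing to shift — no conflicts. The grammar is LR(0).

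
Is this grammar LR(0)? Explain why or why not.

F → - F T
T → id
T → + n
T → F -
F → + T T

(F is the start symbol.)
A grammar is LR(0) if no state in the canonical LR(0) collection has:
  - both a shift item (dot before a terminal) and a complete item (shift-reduce conflict), or
  - two or more complete items (reduce-reduce conflict; the accept item [F' → F .] counts as a complete item here).

Augment with F' → F and build the canonical LR(0) collection (I0 = CLOSURE({[F' → . F]}), then GOTO on every symbol after a dot until no new states appear). It has 13 states:
  I0: { [F → . + T T], [F → . - F T], [F' → . F] }  — shift
  I1: { [F → + . T T], [F → . + T T], [F → . - F T], [T → . + n], [T → . F -], [T → . id] }  — shift
  I2: { [F → - . F T], [F → . + T T], [F → . - F T] }  — shift
  I3: { [F' → F .] }  — accept
  I4: { [F → - F . T], [F → . + T T], [F → . - F T], [T → . + n], [T → . F -], [T → . id] }  — shift
  I5: { [F → + . T T], [F → . + T T], [F → . - F T], [T → + . n], [T → . + n], [T → . F -], [T → . id] }  — shift
  I6: { [T → F . -] }  — shift
  I7: { [F → - F T .] }  — reduce
  I8: { [T → id .] }  — reduce
  I9: { [T → F - .] }  — reduce
  I10: { [F → + T . T], [F → . + T T], [F → . - F T], [T → . + n], [T → . F -], [T → . id] }  — shift
  I11: { [T → + n .] }  — reduce
  I12: { [F → + T T .] }  — reduce

Every state is either a pure shift/goto state or contains exactly one complete item and nothing to shift — no conflicts. The grammar is LR(0).

Answer: Yes, the grammar is LR(0)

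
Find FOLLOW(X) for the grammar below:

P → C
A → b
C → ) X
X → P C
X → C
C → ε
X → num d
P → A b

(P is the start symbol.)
{ $, ')' }

In C → ) X: X is at the end, add FOLLOW(C)

The FOLLOW sets referred to above (computed the same way, to a fixed point):
  FOLLOW(C) = { $, ')' }

Taking the union: FOLLOW(X) = { $, ')' }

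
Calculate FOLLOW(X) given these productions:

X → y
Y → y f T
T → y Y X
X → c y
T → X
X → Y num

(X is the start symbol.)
{ $, 'c', 'num', 'y' }

X is the start symbol, so $ ∈ FOLLOW(X).
In T → y Y X: X is at the end, add FOLLOW(T)
In T → X: X is at the end, add FOLLOW(T)

The FOLLOW sets referred to above (computed the same way, to a fixed point):
  FOLLOW(T) = { 'c', 'num', 'y' }

Taking the union: FOLLOW(X) = { $, 'c', 'num', 'y' }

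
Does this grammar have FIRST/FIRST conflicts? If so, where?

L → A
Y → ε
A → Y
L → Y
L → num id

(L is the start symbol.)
Yes. L → A / L → Y on { ε }

A FIRST/FIRST conflict occurs when two productions N → α and N → β for the same non-terminal have FIRST(α) ∩ FIRST(β) ≠ ∅ (with ε ∈ FIRST of a nullable right-hand side, so two nullable alternatives also conflict).

FIRST sets of the non-terminals at (or reachable through a nullable prefix from) the front of some alternative:
  FIRST(A) = { ε }
  FIRST(Y) = { ε }

Productions for L:
  L → A: FIRST = { ε }
  L → Y: FIRST = { ε }
  L → num id: FIRST = { 'num' }
Y, A have only one production, so no FIRST/FIRST conflict is possible there.

Conflict for L: L → A and L → Y
  Overlap: { ε }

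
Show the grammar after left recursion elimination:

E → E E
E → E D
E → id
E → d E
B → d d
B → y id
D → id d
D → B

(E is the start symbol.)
E is directly left-recursive. The standard transformation for
  A → A α₁ | ... | A α_m | β₁ | ... | β_n
is
  A  → β₁ A' | ... | β_n A'
  A' → α₁ A' | ... | α_m A' | ε

E → id becomes E → id E'
E → d E becomes E → d E E'
E → E E becomes E' → E E'
E → E D becomes E' → D E'
Add E' → ε

Productions for other non-terminals are unchanged:
  B → d d
  B → y id
  D → id d
  D → B

Resulting grammar:
E → id E'
E → d E E'
E' → E E'
E' → D E'
E' → ε
B → d d
B → y id
D → id d
D → B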